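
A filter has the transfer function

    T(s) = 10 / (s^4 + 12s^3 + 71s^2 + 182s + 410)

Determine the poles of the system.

s = -5 + 4j, -5 - 4j, -1 + 3j, -1 - 3j

The poles are the roots of the denominator s^4 + 12s^3 + 71s^2 + 182s + 410 = 0.
No real roots exist; factor into two real quadratics: (s^2 + 10s + 41)(s^2 + 2s + 10) = 0.
Each quadratic gives a conjugate pair via the quadratic formula.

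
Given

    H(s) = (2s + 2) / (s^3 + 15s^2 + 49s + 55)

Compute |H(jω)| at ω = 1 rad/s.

Substitute s = j1: numerator = 2 + j2, denominator = 40 + j48.
|H(j1)| = |2 + j2| / |40 + j48| = 2.8284 / 62.482 ≈ 0.04527.

|H(j1)| ≈ 0.04527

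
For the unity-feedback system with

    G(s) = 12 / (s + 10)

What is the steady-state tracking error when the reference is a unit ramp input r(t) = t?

G(s) has no poles at the origin.
This is a Type 0 system; Kv = lim_{s→0} s·G(s) = 0, so the steady-state error for a ramp input is infinite.

e_ss = ∞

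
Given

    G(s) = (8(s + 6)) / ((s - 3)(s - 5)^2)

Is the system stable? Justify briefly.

unstable

The poles can be read from the denominator factors: s = 3, 5, 5.
Since the pole(s) at s = 3, 5, 5 lie in the right half-plane, the system is unstable.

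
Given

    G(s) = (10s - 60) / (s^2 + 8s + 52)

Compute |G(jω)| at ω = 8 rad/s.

|G(j8)| ≈ 1.536

Substitute s = j8: numerator = -60 + j80, denominator = -12 + j64.
|G(j8)| = |-60 + j80| / |-12 + j64| = 100 / 65.115 ≈ 1.536.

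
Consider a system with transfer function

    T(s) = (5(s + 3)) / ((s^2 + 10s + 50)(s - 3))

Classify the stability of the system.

The poles can be read from the denominator factors: s = -5 + 5j, -5 - 5j, 3.
Since the pole(s) at s = 3 lie in the right half-plane, the system is unstable.

unstable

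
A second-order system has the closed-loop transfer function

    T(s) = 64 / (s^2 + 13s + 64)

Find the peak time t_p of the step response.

Comparing s^2 + 13s + 64 to s^2 + 2ζωₙs + ωₙ²: ωₙ = 8 rad/s and ζ = 13/(2·8) = 0.8125.
ζωₙ = 13/2 = 6.5, so ω_d = ωₙ√(1−ζ²) = √(ωₙ² − (ζωₙ)²) = √(64 − 6.5²) = √21.75 ≈ 4.664 rad/s.
t_p = π/ω_d = π/4.664 ≈ 0.6736 s.

t_p ≈ 0.6736 s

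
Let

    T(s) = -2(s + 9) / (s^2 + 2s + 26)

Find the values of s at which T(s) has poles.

The poles are the roots of the denominator s^2 + 2s + 26 = 0.
Using the quadratic formula: s = (-2 ± √(-100))/2 = -1 ± 5j.

s = -1 ± 5j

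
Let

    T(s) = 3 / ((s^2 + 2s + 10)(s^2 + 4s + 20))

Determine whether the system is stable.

The poles can be read from the denominator factors: s = -1 ± 3j, -2 ± 4j.
Since all poles lie strictly in the left half-plane, the system is stable.

stable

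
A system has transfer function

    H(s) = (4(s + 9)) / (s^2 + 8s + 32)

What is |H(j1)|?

Substitute s = j1: numerator = 36 + j4, denominator = 31 + j8.
|H(j1)| = |36 + j4| / |31 + j8| = 36.222 / 32.016 ≈ 1.131.

|H(j1)| ≈ 1.131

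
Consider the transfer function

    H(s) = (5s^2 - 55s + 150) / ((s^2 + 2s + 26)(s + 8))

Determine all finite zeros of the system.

s = 6, 5

Set the numerator to zero: 5s^2 - 55s + 150 = 0, i.e. 5·(s^2 - 11s + 30) = 0.
Factoring: (s - 6)(s - 5) = 0.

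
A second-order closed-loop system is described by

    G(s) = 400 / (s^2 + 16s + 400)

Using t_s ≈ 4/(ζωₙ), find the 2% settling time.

t_s ≈ 0.5000 s

Comparing s^2 + 16s + 400 to s^2 + 2ζωₙs + ωₙ²: ωₙ = 20 rad/s and ζ = 16/(2·20) = 0.4.
ζωₙ = 16/2 = 8, so t_s ≈ 4/(ζωₙ) = 4/8 = 0.5000 s.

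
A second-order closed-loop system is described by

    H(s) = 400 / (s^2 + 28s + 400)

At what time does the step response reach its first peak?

t_p ≈ 0.2200 s

Comparing s^2 + 28s + 400 to s^2 + 2ζωₙs + ωₙ²: ωₙ = 20 rad/s and ζ = 28/(2·20) = 0.7.
ζωₙ = 28/2 = 14, so ω_d = ωₙ√(1−ζ²) = √(ωₙ² − (ζωₙ)²) = √(400 − 14²) = √204 ≈ 14.28 rad/s.
t_p = π/ω_d = π/14.28 ≈ 0.2200 s.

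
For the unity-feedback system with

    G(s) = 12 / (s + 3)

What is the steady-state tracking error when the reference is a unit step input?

e_ss = 0.2000

G(s) has no poles at the origin.
This is a Type 0 system. Kp = lim_{s→0} G(s) = 12/3 = 4.
e_ss = 1/(1 + Kp) = 1/(1 + 4) = 1/5 ≈ 0.2000.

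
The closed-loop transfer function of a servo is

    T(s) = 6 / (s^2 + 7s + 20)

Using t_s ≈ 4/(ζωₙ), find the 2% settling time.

Comparing s^2 + 7s + 20 to s^2 + 2ζωₙs + ωₙ²: ωₙ = √20 ≈ 4.472 rad/s and ζ = 7/(2·√20) ≈ 0.7826.
ζωₙ = 7/2 = 3.5, so t_s ≈ 4/(ζωₙ) = 4/3.5 ≈ 1.143 s.

t_s ≈ 1.143 s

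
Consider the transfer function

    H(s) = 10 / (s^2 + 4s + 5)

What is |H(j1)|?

Substitute s = j1: numerator = 10, denominator = 4 + j4.
|H(j1)| = |10| / |4 + j4| = 10 / 5.6569 ≈ 1.768.

|H(j1)| ≈ 1.768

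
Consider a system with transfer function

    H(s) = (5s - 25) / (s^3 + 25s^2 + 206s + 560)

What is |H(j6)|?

|H(j6)| ≈ 0.03632

Substitute s = j6: numerator = -25 + j30, denominator = -340 + j1020.
|H(j6)| = |-25 + j30| / |-340 + j1020| = 39.051 / 1075.2 ≈ 0.03632.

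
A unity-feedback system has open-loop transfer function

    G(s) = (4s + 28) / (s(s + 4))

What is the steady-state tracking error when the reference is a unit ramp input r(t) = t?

e_ss = 0.1429

G(s) has one pole at the origin.
This is a Type 1 system. Kv = lim_{s→0} s·G(s) = 28/4 = 7.
e_ss = 1/Kv = 1/(7) = 1/7 ≈ 0.1429.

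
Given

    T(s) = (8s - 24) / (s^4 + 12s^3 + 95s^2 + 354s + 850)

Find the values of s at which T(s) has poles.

The poles are the roots of the denominator s^4 + 12s^3 + 95s^2 + 354s + 850 = 0.
No real roots exist; factor into two real quadratics: (s^2 + 6s + 25)(s^2 + 6s + 34) = 0.
Each quadratic gives a conjugate pair via the quadratic formula.

s = -3 + 4j, -3 - 4j, -3 + 5j, -3 - 5j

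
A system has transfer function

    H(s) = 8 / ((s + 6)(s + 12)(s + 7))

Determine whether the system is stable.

The poles can be read from the denominator factors: s = -6, -12, -7.
Since all poles lie strictly in the left half-plane, the system is stable.

stable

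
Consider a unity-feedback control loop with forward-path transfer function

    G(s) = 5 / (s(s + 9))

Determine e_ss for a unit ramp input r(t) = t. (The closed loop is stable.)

G(s) has one pole at the origin.
This is a Type 1 system. Kv = lim_{s→0} s·G(s) = 5/9.
e_ss = 1/Kv = 1/(5/9) = 9/5 ≈ 1.800.

e_ss = 1.800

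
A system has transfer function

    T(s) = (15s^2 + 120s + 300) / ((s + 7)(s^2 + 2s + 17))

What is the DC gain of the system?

T(0) = 300/119 ≈ 2.521

Set s = 0: T(0) = (300) / (119) = 300/119.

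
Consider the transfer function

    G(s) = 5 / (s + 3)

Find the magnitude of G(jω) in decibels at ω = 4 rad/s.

Substitute s = j4: numerator = 5, denominator = 3 + j4.
|G(j4)| = |5| / |3 + j4| = 5 / 5 = 1.
In decibels: 20·log₁₀(1) ≈ 0 dB.

|G(j4)|_dB ≈ 0 dB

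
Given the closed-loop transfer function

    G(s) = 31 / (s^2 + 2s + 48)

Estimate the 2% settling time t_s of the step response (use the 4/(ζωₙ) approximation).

t_s ≈ 4 s

Comparing s^2 + 2s + 48 to s^2 + 2ζωₙs + ωₙ²: ωₙ = √48 ≈ 6.928 rad/s and ζ = 2/(2·√48) ≈ 0.1443.
ζωₙ = 2/2 = 1, so t_s ≈ 4/(ζωₙ) = 4/1 = 4 s.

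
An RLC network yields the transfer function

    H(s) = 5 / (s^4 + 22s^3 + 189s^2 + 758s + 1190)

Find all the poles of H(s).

s = -5 ± 3j, -5, -7

The poles are the roots of the denominator s^4 + 22s^3 + 189s^2 + 758s + 1190 = 0.
Trying s = -5: the polynomial evaluates to 0, so (s + 5) is a factor.
Dividing out leaves s^3 + 17s^2 + 104s + 238 = 0.
This factors further as (s^2 + 10s + 34)(s + 7) = 0.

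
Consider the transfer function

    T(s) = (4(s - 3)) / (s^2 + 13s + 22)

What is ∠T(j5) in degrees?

∠T(j5) ≈ 28.32°

At s = j5: numerator = -12 + j20, denominator = -3 + j65.
∠T = ∠num − ∠den = 120.96° − (92.643°) = 28.32°.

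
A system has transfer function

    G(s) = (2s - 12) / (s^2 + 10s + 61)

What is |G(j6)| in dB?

|G(j6)|_dB ≈ -11.7 dB

Substitute s = j6: numerator = -12 + j12, denominator = 25 + j60.
|G(j6)| = |-12 + j12| / |25 + j60| = 16.971 / 65 ≈ 0.2611.
In decibels: 20·log₁₀(0.2611) ≈ -11.7 dB.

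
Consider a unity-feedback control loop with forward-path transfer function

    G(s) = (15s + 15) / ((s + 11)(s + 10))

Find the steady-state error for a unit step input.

G(s) has no poles at the origin.
This is a Type 0 system. Kp = lim_{s→0} G(s) = 15/110 = 3/22.
e_ss = 1/(1 + Kp) = 1/(1 + 3/22) = 22/25 ≈ 0.8800.

e_ss = 0.8800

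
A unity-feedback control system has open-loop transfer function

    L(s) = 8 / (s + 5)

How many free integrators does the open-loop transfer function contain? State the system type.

The denominator has no factor of s at the origin — no free integrator — so this is a Type 0 system.

Type 0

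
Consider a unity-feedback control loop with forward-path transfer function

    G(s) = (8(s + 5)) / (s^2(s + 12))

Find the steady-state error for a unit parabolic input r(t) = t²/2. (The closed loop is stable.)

G(s) has 2 poles at the origin.
This is a Type 2 system. Ka = lim_{s→0} s^2·G(s) = 40/12 = 10/3.
e_ss = 1/Ka = 1/(10/3) = 3/10 ≈ 0.3000.

e_ss = 0.3000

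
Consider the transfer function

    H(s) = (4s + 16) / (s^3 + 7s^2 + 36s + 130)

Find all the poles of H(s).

The poles are the roots of the denominator s^3 + 7s^2 + 36s + 130 = 0.
Trying s = -5: the polynomial evaluates to 0, so (s + 5) is a factor.
Dividing out leaves s^2 + 2s + 26 = 0.
The quadratic formula then gives s = -1 ± 5j.

s = -1 + 5j, -1 - 5j, -5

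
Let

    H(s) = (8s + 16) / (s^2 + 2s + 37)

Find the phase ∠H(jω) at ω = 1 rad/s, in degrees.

At s = j1: numerator = 16 + j8, denominator = 36 + j2.
∠H = ∠num − ∠den = 26.565° − (3.1798°) = 23.39°.

∠H(j1) ≈ 23.39°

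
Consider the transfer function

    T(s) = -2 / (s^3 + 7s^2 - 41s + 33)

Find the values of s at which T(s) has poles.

The poles are the roots of the denominator s^3 + 7s^2 - 41s + 33 = 0.
Trying s = 1: the polynomial evaluates to 0, so (s - 1) is a factor.
Dividing out leaves s^2 + 8s - 33 = 0.
Factoring the quadratic: (s - 3)(s + 11) = 0.

s = 1, 3, -11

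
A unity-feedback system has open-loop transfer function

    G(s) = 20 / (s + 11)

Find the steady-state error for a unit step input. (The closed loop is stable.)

G(s) has no poles at the origin.
This is a Type 0 system. Kp = lim_{s→0} G(s) = 20/11.
e_ss = 1/(1 + Kp) = 1/(1 + 20/11) = 11/31 ≈ 0.3548.

e_ss = 0.3548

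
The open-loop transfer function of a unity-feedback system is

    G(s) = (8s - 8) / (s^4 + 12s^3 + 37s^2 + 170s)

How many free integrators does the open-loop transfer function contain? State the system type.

Type 1

Factor s from the denominator: s^4 + 12s^3 + 37s^2 + 170s = s·(s^3 + 12s^2 + 37s + 170).
There is 1 pole at the origin, so the system is Type 1.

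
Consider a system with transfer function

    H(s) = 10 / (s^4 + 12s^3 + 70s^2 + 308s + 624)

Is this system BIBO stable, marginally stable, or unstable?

The denominator s^4 + 12s^3 + 70s^2 + 308s + 624 factors as (s^2 + 2s + 26)(s + 4)(s + 6), giving poles at s = -1 + 5j, -1 - 5j, -4, -6.
Since all poles lie strictly in the left half-plane, the system is stable.

stable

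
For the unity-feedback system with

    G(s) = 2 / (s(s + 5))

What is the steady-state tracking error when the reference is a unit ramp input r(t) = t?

G(s) has one pole at the origin.
This is a Type 1 system. Kv = lim_{s→0} s·G(s) = 2/5.
e_ss = 1/Kv = 1/(2/5) = 5/2 ≈ 2.500.

e_ss = 2.500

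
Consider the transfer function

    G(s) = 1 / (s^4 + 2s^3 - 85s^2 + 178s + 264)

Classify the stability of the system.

The denominator s^4 + 2s^3 - 85s^2 + 178s + 264 factors as (s + 1)(s - 4)(s + 11)(s - 6), giving poles at s = -1, 4, -11, 6.
Since the pole(s) at s = 4, 6 lie in the right half-plane, the system is unstable.

unstable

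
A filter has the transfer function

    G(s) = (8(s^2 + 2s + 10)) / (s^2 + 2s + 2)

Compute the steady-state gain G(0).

G(0) = 40

Set s = 0: G(0) = (80) / (2) = 40.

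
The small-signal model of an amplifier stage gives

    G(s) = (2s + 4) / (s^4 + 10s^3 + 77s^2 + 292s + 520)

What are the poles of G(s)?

The poles are the roots of the denominator s^4 + 10s^3 + 77s^2 + 292s + 520 = 0.
No real roots exist; factor into two real quadratics: (s^2 + 4s + 40)(s^2 + 6s + 13) = 0.
Each quadratic gives a conjugate pair via the quadratic formula.

s = -2 ± 6j, -3 ± 2j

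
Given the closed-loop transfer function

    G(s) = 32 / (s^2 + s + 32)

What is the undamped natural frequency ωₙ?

ωₙ ≈ 5.657 rad/s

Compare the denominator to the standard form s^2 + 2ζωₙs + ωₙ².
ωₙ² = 32, so ωₙ = √32 ≈ 5.657 rad/s.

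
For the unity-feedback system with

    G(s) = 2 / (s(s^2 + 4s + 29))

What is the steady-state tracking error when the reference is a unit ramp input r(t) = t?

e_ss = 14.50

G(s) has one pole at the origin.
This is a Type 1 system. Kv = lim_{s→0} s·G(s) = 2/29.
e_ss = 1/Kv = 1/(2/29) = 29/2 ≈ 14.50.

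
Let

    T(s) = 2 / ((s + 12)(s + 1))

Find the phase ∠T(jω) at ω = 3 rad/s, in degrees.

∠T(j3) ≈ -85.60°

At s = j3: numerator = 2, denominator = 3 + j39.
∠T = ∠num − ∠den = 0° − (85.601°) = -85.60°.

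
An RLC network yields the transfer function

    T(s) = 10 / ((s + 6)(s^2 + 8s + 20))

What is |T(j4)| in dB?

Substitute s = j4: numerator = 10, denominator = -104 + j208.
|T(j4)| = |10| / |-104 + j208| = 10 / 232.55 ≈ 0.04300.
In decibels: 20·log₁₀(0.04300) ≈ -27.3 dB.

|T(j4)|_dB ≈ -27.3 dB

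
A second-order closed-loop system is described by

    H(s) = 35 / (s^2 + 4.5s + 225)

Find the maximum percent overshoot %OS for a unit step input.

Comparing s^2 + 4.5s + 225 to s^2 + 2ζωₙs + ωₙ²: ωₙ = 15 rad/s and ζ = 4.5/(2·15) = 0.15.
%OS = 100·exp(−πζ/√(1−ζ²)) = 100·exp(−π·0.15/√(1−0.15²)) ≈ 62.1%.

%OS ≈ 62.1%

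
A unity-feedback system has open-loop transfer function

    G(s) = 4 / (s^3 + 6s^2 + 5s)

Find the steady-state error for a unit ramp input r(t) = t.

e_ss = 1.250

G(s) has one pole at the origin.
This is a Type 1 system. Kv = lim_{s→0} s·G(s) = 4/5.
e_ss = 1/Kv = 1/(4/5) = 5/4 ≈ 1.250.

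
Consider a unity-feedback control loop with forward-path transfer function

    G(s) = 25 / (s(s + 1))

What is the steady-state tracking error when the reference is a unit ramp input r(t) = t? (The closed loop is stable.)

e_ss = 0.04000

G(s) has one pole at the origin.
This is a Type 1 system. Kv = lim_{s→0} s·G(s) = 25/1.
e_ss = 1/Kv = 1/(25) = 1/25 ≈ 0.04000.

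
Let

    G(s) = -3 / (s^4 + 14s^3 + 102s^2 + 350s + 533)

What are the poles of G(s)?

s = -3 + 2j, -3 - 2j, -4 + 5j, -4 - 5j

The poles are the roots of the denominator s^4 + 14s^3 + 102s^2 + 350s + 533 = 0.
No real roots exist; factor into two real quadratics: (s^2 + 6s + 13)(s^2 + 8s + 41) = 0.
Each quadratic gives a conjugate pair via the quadratic formula.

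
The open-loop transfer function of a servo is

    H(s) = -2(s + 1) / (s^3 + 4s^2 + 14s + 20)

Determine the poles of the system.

The poles are the roots of the denominator s^3 + 4s^2 + 14s + 20 = 0.
Trying s = -2: the polynomial evaluates to 0, so (s + 2) is a factor.
Dividing out leaves s^2 + 2s + 10 = 0.
The quadratic formula then gives s = -1 ± 3j.

s = -1 + 3j, -1 - 3j, -2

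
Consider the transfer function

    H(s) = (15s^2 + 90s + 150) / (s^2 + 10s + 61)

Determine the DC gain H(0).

H(0) = 150/61 ≈ 2.459

Set s = 0: H(0) = (150) / (61) = 150/61.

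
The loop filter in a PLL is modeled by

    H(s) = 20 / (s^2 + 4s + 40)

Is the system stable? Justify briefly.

stable

The poles can be read from the denominator factors: s = -2 ± 6j.
Since all poles lie strictly in the left half-plane, the system is stable.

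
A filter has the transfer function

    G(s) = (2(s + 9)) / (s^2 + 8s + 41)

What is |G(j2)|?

Substitute s = j2: numerator = 18 + j4, denominator = 37 + j16.
|G(j2)| = |18 + j4| / |37 + j16| = 18.439 / 40.311 ≈ 0.4574.

|G(j2)| ≈ 0.4574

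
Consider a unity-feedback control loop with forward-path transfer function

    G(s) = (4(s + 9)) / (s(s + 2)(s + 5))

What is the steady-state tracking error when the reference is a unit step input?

G(s) has one pole at the origin.
This is a Type 1 system; for a step input the steady-state error is zero.

e_ss = 0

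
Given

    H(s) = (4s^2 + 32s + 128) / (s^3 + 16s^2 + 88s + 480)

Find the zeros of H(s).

Set the numerator to zero: 4s^2 + 32s + 128 = 0, i.e. 4·(s^2 + 8s + 32) = 0.
Factoring: (s^2 + 8s + 32) = 0.

s = -4 + 4j, -4 - 4j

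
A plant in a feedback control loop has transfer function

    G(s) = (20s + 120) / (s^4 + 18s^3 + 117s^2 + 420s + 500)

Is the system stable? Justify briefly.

stable

The denominator s^4 + 18s^3 + 117s^2 + 420s + 500 factors as (s + 10)(s^2 + 6s + 25)(s + 2), giving poles at s = -10, -3 ± 4j, -2.
Since all poles lie strictly in the left half-plane, the system is stable.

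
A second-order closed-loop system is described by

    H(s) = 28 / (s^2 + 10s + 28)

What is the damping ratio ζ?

Compare the denominator to the standard form s^2 + 2ζωₙs + ωₙ².
ωₙ² = 28, so ωₙ = √28 ≈ 5.292 rad/s.
2ζωₙ = 10, so ζ = 10/(2·√28) ≈ 0.9449.
With ζ = 0.9449 the response is underdamped.

ζ ≈ 0.9449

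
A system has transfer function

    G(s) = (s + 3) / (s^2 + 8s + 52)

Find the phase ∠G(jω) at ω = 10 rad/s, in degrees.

∠G(j10) ≈ -47.66°

At s = j10: numerator = 3 + j10, denominator = -48 + j80.
∠G = ∠num − ∠den = 73.301° − (120.96°) = -47.66°.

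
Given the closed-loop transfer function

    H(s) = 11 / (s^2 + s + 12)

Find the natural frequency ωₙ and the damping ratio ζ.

Compare the denominator to the standard form s^2 + 2ζωₙs + ωₙ².
ωₙ² = 12, so ωₙ = √12 ≈ 3.464 rad/s.
2ζωₙ = 1, so ζ = 1/(2·√12) ≈ 0.1443.

ωₙ ≈ 3.464 rad/s, ζ ≈ 0.1443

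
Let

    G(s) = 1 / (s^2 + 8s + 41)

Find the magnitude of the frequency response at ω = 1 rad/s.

Substitute s = j1: numerator = 1, denominator = 40 + j8.
|G(j1)| = |1| / |40 + j8| = 1 / 40.792 ≈ 0.02451.

|G(j1)| ≈ 0.02451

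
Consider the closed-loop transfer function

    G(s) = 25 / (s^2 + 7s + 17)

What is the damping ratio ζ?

ζ ≈ 0.8489

Compare the denominator to the standard form s^2 + 2ζωₙs + ωₙ².
ωₙ² = 17, so ωₙ = √17 ≈ 4.123 rad/s.
2ζωₙ = 7, so ζ = 7/(2·√17) ≈ 0.8489.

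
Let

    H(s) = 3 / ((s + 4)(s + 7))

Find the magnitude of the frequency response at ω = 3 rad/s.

Substitute s = j3: numerator = 3, denominator = 19 + j33.
|H(j3)| = |3| / |19 + j33| = 3 / 38.079 ≈ 0.07878.

|H(j3)| ≈ 0.07878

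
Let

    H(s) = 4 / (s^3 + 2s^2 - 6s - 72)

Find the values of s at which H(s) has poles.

s = -3 ± 3j, 4

The poles are the roots of the denominator s^3 + 2s^2 - 6s - 72 = 0.
Trying s = 4: the polynomial evaluates to 0, so (s - 4) is a factor.
Dividing out leaves s^2 + 6s + 18 = 0.
The quadratic formula then gives s = -3 ± 3j.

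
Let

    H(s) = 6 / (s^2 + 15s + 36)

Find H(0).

H(0) = 1/6 ≈ 0.1667

Set s = 0: H(0) = (6) / (36) = 1/6.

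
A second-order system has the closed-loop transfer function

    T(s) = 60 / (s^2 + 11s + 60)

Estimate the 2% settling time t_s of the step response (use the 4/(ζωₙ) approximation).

Comparing s^2 + 11s + 60 to s^2 + 2ζωₙs + ωₙ²: ωₙ = √60 ≈ 7.746 rad/s and ζ = 11/(2·√60) ≈ 0.7100.
ζωₙ = 11/2 = 5.5, so t_s ≈ 4/(ζωₙ) = 4/5.5 ≈ 0.7273 s.

t_s ≈ 0.7273 s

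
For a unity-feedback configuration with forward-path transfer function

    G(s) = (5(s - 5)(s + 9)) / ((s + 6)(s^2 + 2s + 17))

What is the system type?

The denominator has no factor of s at the origin — no free integrator — so this is a Type 0 system.

Type 0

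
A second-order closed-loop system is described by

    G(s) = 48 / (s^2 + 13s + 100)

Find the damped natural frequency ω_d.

Comparing s^2 + 13s + 100 to s^2 + 2ζωₙs + ωₙ²: ωₙ = 10 rad/s and ζ = 13/(2·10) = 0.65.
ζωₙ = 13/2 = 6.5, so ω_d = ωₙ√(1−ζ²) = √(ωₙ² − (ζωₙ)²) = √(100 − 6.5²) = √57.75 ≈ 7.599 rad/s.

ω_d ≈ 7.599 rad/s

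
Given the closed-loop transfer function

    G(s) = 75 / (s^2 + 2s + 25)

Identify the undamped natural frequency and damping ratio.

ωₙ = 5 rad/s, ζ = 0.2

Compare the denominator to the standard form s^2 + 2ζωₙs + ωₙ².
ωₙ² = 25, so ωₙ = 5 rad/s.
2ζωₙ = 2, so ζ = 2/(2·5) = 0.2.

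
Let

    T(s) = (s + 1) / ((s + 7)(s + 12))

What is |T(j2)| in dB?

|T(j2)|_dB ≈ -32.0 dB

Substitute s = j2: numerator = 1 + j2, denominator = 80 + j38.
|T(j2)| = |1 + j2| / |80 + j38| = 2.2361 / 88.566 ≈ 0.02525.
In decibels: 20·log₁₀(0.02525) ≈ -32.0 dB.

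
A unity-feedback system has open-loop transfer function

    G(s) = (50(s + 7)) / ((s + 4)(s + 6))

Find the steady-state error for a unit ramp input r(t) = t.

G(s) has no poles at the origin.
This is a Type 0 system; Kv = lim_{s→0} s·G(s) = 0, so the steady-state error for a ramp input is infinite.

e_ss = ∞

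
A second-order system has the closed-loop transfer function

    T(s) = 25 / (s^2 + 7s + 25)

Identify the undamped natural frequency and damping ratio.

ωₙ = 5 rad/s, ζ = 0.7

Compare the denominator to the standard form s^2 + 2ζωₙs + ωₙ².
ωₙ² = 25, so ωₙ = 5 rad/s.
2ζωₙ = 7, so ζ = 7/(2·5) = 0.7.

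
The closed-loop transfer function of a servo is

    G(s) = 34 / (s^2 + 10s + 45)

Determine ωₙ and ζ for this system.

ωₙ ≈ 6.708 rad/s, ζ ≈ 0.7454

Compare the denominator to the standard form s^2 + 2ζωₙs + ωₙ².
ωₙ² = 45, so ωₙ = √45 ≈ 6.708 rad/s.
2ζωₙ = 10, so ζ = 10/(2·√45) ≈ 0.7454.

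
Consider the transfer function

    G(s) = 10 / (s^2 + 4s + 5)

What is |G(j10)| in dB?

|G(j10)|_dB ≈ -20.3 dB

Substitute s = j10: numerator = 10, denominator = -95 + j40.
|G(j10)| = |10| / |-95 + j40| = 10 / 103.08 ≈ 0.09701.
In decibels: 20·log₁₀(0.09701) ≈ -20.3 dB.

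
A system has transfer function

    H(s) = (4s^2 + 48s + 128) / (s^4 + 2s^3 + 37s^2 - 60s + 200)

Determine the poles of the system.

s = 1 + 2j, 1 - 2j, -2 + 6j, -2 - 6j

The poles are the roots of the denominator s^4 + 2s^3 + 37s^2 - 60s + 200 = 0.
No real roots exist; factor into two real quadratics: (s^2 - 2s + 5)(s^2 + 4s + 40) = 0.
Each quadratic gives a conjugate pair via the quadratic formula.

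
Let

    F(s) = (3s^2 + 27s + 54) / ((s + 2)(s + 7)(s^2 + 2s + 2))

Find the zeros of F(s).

s = -3, -6

Set the numerator to zero: 3s^2 + 27s + 54 = 0, i.e. 3·(s^2 + 9s + 18) = 0.
Factoring: (s + 3)(s + 6) = 0.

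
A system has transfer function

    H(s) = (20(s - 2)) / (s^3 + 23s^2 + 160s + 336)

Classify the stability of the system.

stable

The denominator s^3 + 23s^2 + 160s + 336 factors as (s + 7)(s + 12)(s + 4), giving poles at s = -7, -12, -4.
Since all poles lie strictly in the left half-plane, the system is stable.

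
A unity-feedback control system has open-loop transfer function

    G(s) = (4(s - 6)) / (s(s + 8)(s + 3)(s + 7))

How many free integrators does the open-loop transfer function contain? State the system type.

The denominator has 1 factor of s at the origin (free integrator), so this is a Type 1 system.

Type 1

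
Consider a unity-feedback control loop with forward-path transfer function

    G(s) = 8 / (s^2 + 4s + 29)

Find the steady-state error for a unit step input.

e_ss = 0.7838

G(s) has no poles at the origin.
This is a Type 0 system. Kp = lim_{s→0} G(s) = 8/29.
e_ss = 1/(1 + Kp) = 1/(1 + 8/29) = 29/37 ≈ 0.7838.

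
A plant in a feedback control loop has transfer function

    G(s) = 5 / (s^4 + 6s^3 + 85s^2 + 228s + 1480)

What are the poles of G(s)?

The poles are the roots of the denominator s^4 + 6s^3 + 85s^2 + 228s + 1480 = 0.
No real roots exist; factor into two real quadratics: (s^2 + 4s + 40)(s^2 + 2s + 37) = 0.
Each quadratic gives a conjugate pair via the quadratic formula.

s = -2 ± 6j, -1 ± 6j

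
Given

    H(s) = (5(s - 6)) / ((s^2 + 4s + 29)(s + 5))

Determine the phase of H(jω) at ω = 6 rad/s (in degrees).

∠H(j6) ≈ -21.45°

At s = j6: numerator = -30 + j30, denominator = -179 + j78.
∠H = ∠num − ∠den = 135° − (156.45°) = -21.45°.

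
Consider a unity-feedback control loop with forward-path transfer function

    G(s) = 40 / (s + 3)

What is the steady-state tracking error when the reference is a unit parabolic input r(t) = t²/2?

G(s) has no poles at the origin.
This is a Type 0 system; Ka = lim_{s→0} s^2·G(s) = 0, so the steady-state error for a parabola input is infinite.

e_ss = ∞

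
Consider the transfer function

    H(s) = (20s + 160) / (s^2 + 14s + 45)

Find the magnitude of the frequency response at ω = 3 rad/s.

Substitute s = j3: numerator = 160 + j60, denominator = 36 + j42.
|H(j3)| = |160 + j60| / |36 + j42| = 170.88 / 55.317 ≈ 3.089.

|H(j3)| ≈ 3.089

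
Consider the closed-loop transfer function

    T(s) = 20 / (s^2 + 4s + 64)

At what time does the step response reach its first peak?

t_p ≈ 0.4056 s

Comparing s^2 + 4s + 64 to s^2 + 2ζωₙs + ωₙ²: ωₙ = 8 rad/s and ζ = 4/(2·8) = 0.25.
ζωₙ = 4/2 = 2, so ω_d = ωₙ√(1−ζ²) = √(ωₙ² − (ζωₙ)²) = √(64 − 2²) = √60 ≈ 7.746 rad/s.
t_p = π/ω_d = π/7.746 ≈ 0.4056 s.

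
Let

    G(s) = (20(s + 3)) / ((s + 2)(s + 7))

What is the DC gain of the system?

G(0) = 30/7 ≈ 4.286

At s = 0 each factor (s + a) contributes a and each (s^2 + bs + c) contributes c.
G(0) = 20·(3) / ((2) · (7)) = 60/14 = 30/7.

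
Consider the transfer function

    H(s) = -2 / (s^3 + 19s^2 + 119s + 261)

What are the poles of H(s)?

s = -9, -5 ± 2j

The poles are the roots of the denominator s^3 + 19s^2 + 119s + 261 = 0.
Trying s = -9: the polynomial evaluates to 0, so (s + 9) is a factor.
Dividing out leaves s^2 + 10s + 29 = 0.
The quadratic formula then gives s = -5 ± 2j.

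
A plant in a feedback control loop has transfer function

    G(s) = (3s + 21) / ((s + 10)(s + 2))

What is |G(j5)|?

Substitute s = j5: numerator = 21 + j15, denominator = -5 + j60.
|G(j5)| = |21 + j15| / |-5 + j60| = 25.807 / 60.208 ≈ 0.4286.

|G(j5)| ≈ 0.4286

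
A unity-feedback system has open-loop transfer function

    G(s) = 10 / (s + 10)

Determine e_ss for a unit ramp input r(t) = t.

G(s) has no poles at the origin.
This is a Type 0 system; Kv = lim_{s→0} s·G(s) = 0, so the steady-state error for a ramp input is infinite.

e_ss = ∞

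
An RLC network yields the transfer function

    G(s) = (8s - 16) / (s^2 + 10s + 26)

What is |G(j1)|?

Substitute s = j1: numerator = -16 + j8, denominator = 25 + j10.
|G(j1)| = |-16 + j8| / |25 + j10| = 17.889 / 26.926 ≈ 0.6644.

|G(j1)| ≈ 0.6644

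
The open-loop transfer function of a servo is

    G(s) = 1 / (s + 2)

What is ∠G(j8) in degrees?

At s = j8: numerator = 1, denominator = 2 + j8.
∠G = ∠num − ∠den = 0° − (75.964°) = -75.96°.

∠G(j8) ≈ -75.96°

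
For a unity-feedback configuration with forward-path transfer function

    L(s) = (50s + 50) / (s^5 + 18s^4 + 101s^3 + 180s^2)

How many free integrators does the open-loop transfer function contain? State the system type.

Type 2

Factor s from the denominator: s^5 + 18s^4 + 101s^3 + 180s^2 = s^2·(s^3 + 18s^2 + 101s + 180).
There are 2 poles at the origin, so the system is Type 2.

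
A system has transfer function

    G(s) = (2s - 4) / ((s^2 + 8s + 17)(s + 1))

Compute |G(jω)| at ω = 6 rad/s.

|G(j6)| ≈ 0.04028

Substitute s = j6: numerator = -4 + j12, denominator = -307 - j66.
|G(j6)| = |-4 + j12| / |-307 - j66| = 12.649 / 314.01 ≈ 0.04028.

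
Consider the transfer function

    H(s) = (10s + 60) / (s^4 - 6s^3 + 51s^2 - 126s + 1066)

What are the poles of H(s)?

s = 4 + 5j, 4 - 5j, -1 + 5j, -1 - 5j

The poles are the roots of the denominator s^4 - 6s^3 + 51s^2 - 126s + 1066 = 0.
No real roots exist; factor into two real quadratics: (s^2 - 8s + 41)(s^2 + 2s + 26) = 0.
Each quadratic gives a conjugate pair via the quadratic formula.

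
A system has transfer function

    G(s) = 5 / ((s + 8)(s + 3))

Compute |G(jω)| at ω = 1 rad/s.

|G(j1)| ≈ 0.1961

Substitute s = j1: numerator = 5, denominator = 23 + j11.
|G(j1)| = |5| / |23 + j11| = 5 / 25.495 ≈ 0.1961.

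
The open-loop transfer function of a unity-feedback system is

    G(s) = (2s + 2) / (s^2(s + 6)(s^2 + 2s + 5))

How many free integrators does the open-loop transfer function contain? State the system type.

Type 2

The denominator has 2 factors of s at the origin (free integrators), so this is a Type 2 system.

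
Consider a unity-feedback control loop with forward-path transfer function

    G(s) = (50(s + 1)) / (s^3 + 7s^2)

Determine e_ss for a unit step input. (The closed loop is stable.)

e_ss = 0

G(s) has 2 poles at the origin.
This is a Type 2 system; for a step input the steady-state error is zero.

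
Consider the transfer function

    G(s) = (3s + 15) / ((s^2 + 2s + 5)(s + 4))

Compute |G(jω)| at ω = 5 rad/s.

Substitute s = j5: numerator = 15 + j15, denominator = -130 - j60.
|G(j5)| = |15 + j15| / |-130 - j60| = 21.213 / 143.18 ≈ 0.1482.

|G(j5)| ≈ 0.1482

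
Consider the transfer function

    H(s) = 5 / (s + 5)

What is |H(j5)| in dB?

Substitute s = j5: numerator = 5, denominator = 5 + j5.
|H(j5)| = |5| / |5 + j5| = 5 / 7.0711 ≈ 0.7071.
In decibels: 20·log₁₀(0.7071) ≈ -3.01 dB.

|H(j5)|_dB ≈ -3.01 dB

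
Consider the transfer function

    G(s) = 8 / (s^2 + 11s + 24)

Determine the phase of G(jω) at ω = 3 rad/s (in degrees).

∠G(j3) ≈ -65.56°

At s = j3: numerator = 8, denominator = 15 + j33.
∠G = ∠num − ∠den = 0° − (65.556°) = -65.56°.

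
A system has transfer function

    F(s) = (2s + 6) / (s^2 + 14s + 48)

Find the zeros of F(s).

s = -3

Set the numerator to zero: 2s + 6 = 0, i.e. 2·(s + 3) = 0.
So s = -3.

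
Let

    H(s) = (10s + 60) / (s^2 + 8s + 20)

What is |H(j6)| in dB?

|H(j6)|_dB ≈ 4.49 dB

Substitute s = j6: numerator = 60 + j60, denominator = -16 + j48.
|H(j6)| = |60 + j60| / |-16 + j48| = 84.853 / 50.596 ≈ 1.677.
In decibels: 20·log₁₀(1.677) ≈ 4.49 dB.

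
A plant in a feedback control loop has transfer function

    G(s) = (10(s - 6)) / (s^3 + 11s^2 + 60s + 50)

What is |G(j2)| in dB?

Substitute s = j2: numerator = -60 + j20, denominator = 6 + j112.
|G(j2)| = |-60 + j20| / |6 + j112| = 63.246 / 112.16 ≈ 0.5639.
In decibels: 20·log₁₀(0.5639) ≈ -4.98 dB.

|G(j2)|_dB ≈ -4.98 dB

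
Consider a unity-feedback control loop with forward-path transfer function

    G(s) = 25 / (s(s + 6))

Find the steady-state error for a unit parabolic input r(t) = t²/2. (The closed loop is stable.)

e_ss = ∞

G(s) has one pole at the origin.
This is a Type 1 system; Ka = lim_{s→0} s^2·G(s) = 0, so the steady-state error for a parabola input is infinite.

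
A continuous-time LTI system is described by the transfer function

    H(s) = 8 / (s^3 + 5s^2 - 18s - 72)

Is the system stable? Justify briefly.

The denominator s^3 + 5s^2 - 18s - 72 factors as (s + 6)(s - 4)(s + 3), giving poles at s = -6, 4, -3.
Since the pole(s) at s = 4 lie in the right half-plane, the system is unstable.

unstable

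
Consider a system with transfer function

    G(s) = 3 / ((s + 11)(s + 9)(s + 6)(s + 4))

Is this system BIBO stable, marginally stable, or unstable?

The poles can be read from the denominator factors: s = -11, -9, -6, -4.
Since all poles lie strictly in the left half-plane, the system is stable.

stable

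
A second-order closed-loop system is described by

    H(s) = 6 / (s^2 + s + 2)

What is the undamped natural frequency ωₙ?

Compare the denominator to the standard form s^2 + 2ζωₙs + ωₙ².
ωₙ² = 2, so ωₙ = √2 ≈ 1.414 rad/s.

ωₙ ≈ 1.414 rad/s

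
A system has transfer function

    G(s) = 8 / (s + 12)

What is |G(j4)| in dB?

|G(j4)|_dB ≈ -3.98 dB

Substitute s = j4: numerator = 8, denominator = 12 + j4.
|G(j4)| = |8| / |12 + j4| = 8 / 12.649 ≈ 0.6325.
In decibels: 20·log₁₀(0.6325) ≈ -3.98 dB.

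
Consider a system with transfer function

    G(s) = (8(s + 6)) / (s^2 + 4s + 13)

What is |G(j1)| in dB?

Substitute s = j1: numerator = 48 + j8, denominator = 12 + j4.
|G(j1)| = |48 + j8| / |12 + j4| = 48.662 / 12.649 ≈ 3.847.
In decibels: 20·log₁₀(3.847) ≈ 11.7 dB.

|G(j1)|_dB ≈ 11.7 dB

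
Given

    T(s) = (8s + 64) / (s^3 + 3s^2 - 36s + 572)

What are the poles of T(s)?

The poles are the roots of the denominator s^3 + 3s^2 - 36s + 572 = 0.
Trying s = -11: the polynomial evaluates to 0, so (s + 11) is a factor.
Dividing out leaves s^2 - 8s + 52 = 0.
The quadratic formula then gives s = 4 ± 6j.

s = 4 ± 6j, -11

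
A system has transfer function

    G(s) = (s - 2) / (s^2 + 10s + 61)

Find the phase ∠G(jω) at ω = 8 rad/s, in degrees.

At s = j8: numerator = -2 + j8, denominator = -3 + j80.
∠G = ∠num − ∠den = 104.04° − (92.148°) = 11.89°.

∠G(j8) ≈ 11.89°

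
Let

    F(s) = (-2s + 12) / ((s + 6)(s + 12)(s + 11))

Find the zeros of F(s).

s = 6

Set the numerator to zero: -2s + 12 = 0, i.e. -2·(s - 6) = 0.
So s = 6.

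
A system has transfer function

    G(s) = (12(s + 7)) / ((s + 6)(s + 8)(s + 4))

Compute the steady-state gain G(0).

G(0) = 7/16 ≈ 0.4375

At s = 0 each factor (s + a) contributes a and each (s^2 + bs + c) contributes c.
G(0) = 12·(7) / ((6) · (8) · (4)) = 84/192 = 7/16.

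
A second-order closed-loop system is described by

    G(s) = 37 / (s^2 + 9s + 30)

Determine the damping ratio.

ζ ≈ 0.8216

Compare the denominator to the standard form s^2 + 2ζωₙs + ωₙ².
ωₙ² = 30, so ωₙ = √30 ≈ 5.477 rad/s.
2ζωₙ = 9, so ζ = 9/(2·√30) ≈ 0.8216.
With ζ = 0.8216 the response is underdamped.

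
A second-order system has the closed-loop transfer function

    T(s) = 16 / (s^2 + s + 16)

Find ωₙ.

Compare the denominator to the standard form s^2 + 2ζωₙs + ωₙ².
ωₙ² = 16, so ωₙ = 4 rad/s.

ωₙ = 4 rad/s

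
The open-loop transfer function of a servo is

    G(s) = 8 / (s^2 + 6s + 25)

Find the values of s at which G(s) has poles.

The poles are the roots of the denominator s^2 + 6s + 25 = 0.
Using the quadratic formula: s = (-6 ± √(-64))/2 = -3 ± 4j.

s = -3 + 4j, -3 - 4j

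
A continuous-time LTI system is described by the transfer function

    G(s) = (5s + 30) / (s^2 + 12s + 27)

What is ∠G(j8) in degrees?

At s = j8: numerator = 30 + j40, denominator = -37 + j96.
∠G = ∠num − ∠den = 53.130° − (111.08°) = -57.95°.

∠G(j8) ≈ -57.95°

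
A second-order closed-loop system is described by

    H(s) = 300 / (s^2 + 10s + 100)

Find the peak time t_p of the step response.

t_p ≈ 0.3628 s

Comparing s^2 + 10s + 100 to s^2 + 2ζωₙs + ωₙ²: ωₙ = 10 rad/s and ζ = 10/(2·10) = 0.5.
ζωₙ = 10/2 = 5, so ω_d = ωₙ√(1−ζ²) = √(ωₙ² − (ζωₙ)²) = √(100 − 5²) = √75 ≈ 8.660 rad/s.
t_p = π/ω_d = π/8.660 ≈ 0.3628 s.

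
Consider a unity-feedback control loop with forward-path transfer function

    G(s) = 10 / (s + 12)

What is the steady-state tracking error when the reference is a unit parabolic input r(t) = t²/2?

e_ss = ∞

G(s) has no poles at the origin.
This is a Type 0 system; Ka = lim_{s→0} s^2·G(s) = 0, so the steady-state error for a parabola input is infinite.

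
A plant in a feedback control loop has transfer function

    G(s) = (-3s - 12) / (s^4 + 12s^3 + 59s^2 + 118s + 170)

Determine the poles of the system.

The poles are the roots of the denominator s^4 + 12s^3 + 59s^2 + 118s + 170 = 0.
No real roots exist; factor into two real quadratics: (s^2 + 2s + 5)(s^2 + 10s + 34) = 0.
Each quadratic gives a conjugate pair via the quadratic formula.

s = -1 ± 2j, -5 ± 3j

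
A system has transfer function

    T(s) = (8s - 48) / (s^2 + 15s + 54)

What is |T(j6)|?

Substitute s = j6: numerator = -48 + j48, denominator = 18 + j90.
|T(j6)| = |-48 + j48| / |18 + j90| = 67.882 / 91.782 ≈ 0.7396.

|T(j6)| ≈ 0.7396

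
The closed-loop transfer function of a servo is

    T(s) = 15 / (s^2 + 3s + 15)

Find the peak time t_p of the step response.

t_p ≈ 0.8798 s

Comparing s^2 + 3s + 15 to s^2 + 2ζωₙs + ωₙ²: ωₙ = √15 ≈ 3.873 rad/s and ζ = 3/(2·√15) ≈ 0.3873.
ζωₙ = 3/2 = 1.5, so ω_d = ωₙ√(1−ζ²) = √(ωₙ² − (ζωₙ)²) = √(15 − 1.5²) = √12.75 ≈ 3.571 rad/s.
t_p = π/ω_d = π/3.571 ≈ 0.8798 s.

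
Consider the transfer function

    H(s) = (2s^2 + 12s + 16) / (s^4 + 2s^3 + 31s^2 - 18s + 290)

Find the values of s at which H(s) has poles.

s = 1 ± 3j, -2 ± 5j

The poles are the roots of the denominator s^4 + 2s^3 + 31s^2 - 18s + 290 = 0.
No real roots exist; factor into two real quadratics: (s^2 - 2s + 10)(s^2 + 4s + 29) = 0.
Each quadratic gives a conjugate pair via the quadratic formula.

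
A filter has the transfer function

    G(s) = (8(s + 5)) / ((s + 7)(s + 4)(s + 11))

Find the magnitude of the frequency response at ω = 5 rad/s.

|G(j5)| ≈ 0.08499

Substitute s = j5: numerator = 40 + j40, denominator = -242 + j620.
|G(j5)| = |40 + j40| / |-242 + j620| = 56.569 / 665.56 ≈ 0.08499.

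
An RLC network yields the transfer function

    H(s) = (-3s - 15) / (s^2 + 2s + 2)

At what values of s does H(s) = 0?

Set the numerator to zero: -3s - 15 = 0, i.e. -3·(s + 5) = 0.
So s = -5.

s = -5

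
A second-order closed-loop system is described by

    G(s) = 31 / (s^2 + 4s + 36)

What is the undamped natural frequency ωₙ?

ωₙ = 6 rad/s

Compare the denominator to the standard form s^2 + 2ζωₙs + ωₙ².
ωₙ² = 36, so ωₙ = 6 rad/s.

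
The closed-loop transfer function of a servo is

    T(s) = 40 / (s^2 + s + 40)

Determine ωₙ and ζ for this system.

ωₙ ≈ 6.325 rad/s, ζ ≈ 0.07906

Compare the denominator to the standard form s^2 + 2ζωₙs + ωₙ².
ωₙ² = 40, so ωₙ = √40 ≈ 6.325 rad/s.
2ζωₙ = 1, so ζ = 1/(2·√40) ≈ 0.07906.
With ζ = 0.07906 the response is underdamped.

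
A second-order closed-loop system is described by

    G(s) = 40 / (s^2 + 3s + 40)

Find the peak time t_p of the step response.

Comparing s^2 + 3s + 40 to s^2 + 2ζωₙs + ωₙ²: ωₙ = √40 ≈ 6.325 rad/s and ζ = 3/(2·√40) ≈ 0.2372.
ζωₙ = 3/2 = 1.5, so ω_d = ωₙ√(1−ζ²) = √(ωₙ² − (ζωₙ)²) = √(40 − 1.5²) = √37.75 ≈ 6.144 rad/s.
t_p = π/ω_d = π/6.144 ≈ 0.5113 s.

t_p ≈ 0.5113 s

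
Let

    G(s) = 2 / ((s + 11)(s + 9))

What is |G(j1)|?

|G(j1)| ≈ 0.02000

Substitute s = j1: numerator = 2, denominator = 98 + j20.
|G(j1)| = |2| / |98 + j20| = 2 / 100.02 ≈ 0.02000.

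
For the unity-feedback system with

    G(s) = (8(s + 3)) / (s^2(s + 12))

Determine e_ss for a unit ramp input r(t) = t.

e_ss = 0

G(s) has 2 poles at the origin.
This is a Type 2 system; for a ramp input the steady-state error is zero.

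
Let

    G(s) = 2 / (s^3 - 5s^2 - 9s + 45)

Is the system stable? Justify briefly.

unstable

The denominator s^3 - 5s^2 - 9s + 45 factors as (s - 3)(s + 3)(s - 5), giving poles at s = 3, -3, 5.
Since the pole(s) at s = 3, 5 lie in the right half-plane, the system is unstable.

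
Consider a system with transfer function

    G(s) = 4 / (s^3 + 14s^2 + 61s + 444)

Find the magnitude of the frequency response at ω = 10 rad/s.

|G(j10)| ≈ 0.003874

Substitute s = j10: numerator = 4, denominator = -956 - j390.
|G(j10)| = |4| / |-956 - j390| = 4 / 1032.5 ≈ 0.003874.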